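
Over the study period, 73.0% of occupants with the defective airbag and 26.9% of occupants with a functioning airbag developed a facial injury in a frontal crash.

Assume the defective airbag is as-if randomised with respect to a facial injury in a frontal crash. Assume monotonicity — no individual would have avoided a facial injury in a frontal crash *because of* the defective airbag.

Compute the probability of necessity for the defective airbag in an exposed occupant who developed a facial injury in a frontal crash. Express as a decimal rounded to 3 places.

PN ≈ 0.632

p₁ = 0.73, p₀ = 0.269.
Under exogeneity and monotonicity, PN = (p₁ − p₀) / p₁.
PN = (0.73 − 0.269) / 0.73 = 0.461 / 0.73 ≈ 0.6315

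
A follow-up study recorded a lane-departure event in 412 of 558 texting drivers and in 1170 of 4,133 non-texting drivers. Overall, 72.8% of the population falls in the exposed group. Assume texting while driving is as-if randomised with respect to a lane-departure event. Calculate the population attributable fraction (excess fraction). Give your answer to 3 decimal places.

PAF ≈ 0.539

p₁ = P(outcome | exposed) = 412/558 = 0.73835
p₀ = P(outcome | unexposed) = 1170/4133 = 0.28309
Overall risk P(Y=1) = π·p₁ + (1−π)·p₀ = 0.728×0.73835 + 0.272×0.28309 = 0.61452.
Under exogeneity, PAF = [P(Y=1) − p₀] / P(Y=1).
PAF = (0.61452 − 0.28309) / 0.61452 ≈ 0.5393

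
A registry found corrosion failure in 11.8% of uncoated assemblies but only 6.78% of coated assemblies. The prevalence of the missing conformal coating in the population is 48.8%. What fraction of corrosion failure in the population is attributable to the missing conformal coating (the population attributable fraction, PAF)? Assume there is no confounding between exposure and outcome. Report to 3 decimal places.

PAF ≈ 0.265

p₁ = 0.118, p₀ = 0.0678.
Overall risk P(Y=1) = π·p₁ + (1−π)·p₀ = 0.488×0.118 + 0.512×0.0678 = 0.092298.
Under exogeneity, PAF = [P(Y=1) − p₀] / P(Y=1).
PAF = (0.092298 − 0.0678) / 0.092298 ≈ 0.2654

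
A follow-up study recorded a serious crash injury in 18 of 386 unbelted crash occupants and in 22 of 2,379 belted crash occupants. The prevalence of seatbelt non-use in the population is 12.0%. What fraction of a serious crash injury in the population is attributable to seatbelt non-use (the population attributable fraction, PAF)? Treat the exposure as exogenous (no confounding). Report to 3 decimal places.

PAF ≈ 0.327

p₁ = P(outcome | exposed) = 18/386 = 0.046632
p₀ = P(outcome | unexposed) = 22/2379 = 0.0092476
Overall risk P(Y=1) = π·p₁ + (1−π)·p₀ = 0.12×0.046632 + 0.88×0.0092476 = 0.013734.
Under exogeneity, PAF = [P(Y=1) − p₀] / P(Y=1).
PAF = (0.013734 − 0.0092476) / 0.013734 ≈ 0.3267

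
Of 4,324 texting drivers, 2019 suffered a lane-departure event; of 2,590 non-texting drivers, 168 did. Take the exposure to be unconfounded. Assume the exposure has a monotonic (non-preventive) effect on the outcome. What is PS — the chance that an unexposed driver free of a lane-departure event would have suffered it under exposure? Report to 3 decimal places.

PS ≈ 0.430

p₁ = P(outcome | exposed) = 2019/4324 = 0.46693
p₀ = P(outcome | unexposed) = 168/2590 = 0.064865
Under exogeneity and monotonicity, PS = (p₁ − p₀) / (1 − p₀).
PS = (0.46693 − 0.064865) / (1 − 0.064865) = 0.40206 / 0.93514 ≈ 0.4300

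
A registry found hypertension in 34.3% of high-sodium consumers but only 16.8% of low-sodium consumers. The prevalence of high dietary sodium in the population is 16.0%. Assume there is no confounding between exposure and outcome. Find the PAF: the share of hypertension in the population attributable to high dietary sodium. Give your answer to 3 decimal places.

PAF ≈ 0.143

p₁ = 0.343, p₀ = 0.168.
Overall risk P(Y=1) = π·p₁ + (1−π)·p₀ = 0.16×0.343 + 0.84×0.168 = 0.196.
Under exogeneity, PAF = [P(Y=1) − p₀] / P(Y=1).
PAF = (0.196 − 0.168) / 0.196 ≈ 0.1429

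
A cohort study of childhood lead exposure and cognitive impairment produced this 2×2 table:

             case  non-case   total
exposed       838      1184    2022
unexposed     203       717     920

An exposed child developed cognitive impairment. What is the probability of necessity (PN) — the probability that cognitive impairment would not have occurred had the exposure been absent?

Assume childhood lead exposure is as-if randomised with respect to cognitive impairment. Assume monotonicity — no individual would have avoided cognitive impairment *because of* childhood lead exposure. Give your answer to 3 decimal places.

p₁ = P(outcome | exposed) = 838/2022 = 0.41444
p₀ = P(outcome | unexposed) = 203/920 = 0.22065
Under exogeneity and monotonicity, PN = (p₁ − p₀)/p₁.
PN = (0.41444 − 0.22065) / 0.41444 ≈ 0.4676

PN ≈ 0.468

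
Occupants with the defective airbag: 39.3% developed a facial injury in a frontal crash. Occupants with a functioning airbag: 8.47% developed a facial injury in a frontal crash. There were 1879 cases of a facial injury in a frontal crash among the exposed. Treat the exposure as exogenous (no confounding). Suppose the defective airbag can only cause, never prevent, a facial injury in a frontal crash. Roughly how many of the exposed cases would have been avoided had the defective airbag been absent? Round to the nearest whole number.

about 1474 cases

p₁ = 0.393, p₀ = 0.0847.
PN = (p₁ − p₀)/p₁ = (0.393 − 0.0847) / 0.393 ≈ 0.78448.
Attributable cases ≈ PN × (exposed cases) = 0.78448 × 1879 ≈ 1474.03.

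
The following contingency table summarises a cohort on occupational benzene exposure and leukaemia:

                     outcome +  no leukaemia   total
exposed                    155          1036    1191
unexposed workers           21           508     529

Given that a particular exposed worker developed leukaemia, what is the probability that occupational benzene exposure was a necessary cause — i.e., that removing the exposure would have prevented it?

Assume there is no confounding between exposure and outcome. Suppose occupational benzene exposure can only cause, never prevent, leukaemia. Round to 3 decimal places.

p₁ = P(outcome | exposed) = 155/1191 = 0.13014
p₀ = P(outcome | unexposed) = 21/529 = 0.039698
Under exogeneity and monotonicity, PN = (p₁ − p₀)/p₁.
PN = (0.13014 − 0.039698) / 0.13014 ≈ 0.6950

PN ≈ 0.695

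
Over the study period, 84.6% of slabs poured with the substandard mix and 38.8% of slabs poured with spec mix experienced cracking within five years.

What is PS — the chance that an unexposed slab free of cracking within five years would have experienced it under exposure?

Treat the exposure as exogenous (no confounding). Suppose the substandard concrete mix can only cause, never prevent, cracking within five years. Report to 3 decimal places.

PS ≈ 0.748

p₁ = 0.846, p₀ = 0.388.
Under exogeneity and monotonicity, PS = (p₁ − p₀) / (1 − p₀).
PS = (0.846 − 0.388) / (1 − 0.388) = 0.458 / 0.612 ≈ 0.7484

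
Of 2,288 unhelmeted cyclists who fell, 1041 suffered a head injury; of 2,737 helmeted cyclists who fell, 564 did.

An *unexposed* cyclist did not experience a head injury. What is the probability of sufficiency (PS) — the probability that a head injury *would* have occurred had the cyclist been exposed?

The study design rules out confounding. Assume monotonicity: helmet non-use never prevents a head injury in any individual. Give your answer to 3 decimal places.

PS ≈ 0.314

p₁ = P(outcome | exposed) = 1041/2288 = 0.45498
p₀ = P(outcome | unexposed) = 564/2737 = 0.20607
Under exogeneity and monotonicity, PS = (p₁ − p₀) / (1 − p₀).
PS = (0.45498 − 0.20607) / (1 − 0.20607) = 0.24892 / 0.79393 ≈ 0.3135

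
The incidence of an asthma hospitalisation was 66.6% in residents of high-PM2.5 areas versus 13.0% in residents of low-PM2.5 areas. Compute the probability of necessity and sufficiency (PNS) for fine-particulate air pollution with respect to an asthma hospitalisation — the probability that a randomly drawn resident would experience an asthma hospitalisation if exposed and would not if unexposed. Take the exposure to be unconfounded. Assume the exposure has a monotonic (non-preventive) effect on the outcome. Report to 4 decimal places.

p₁ = 0.666, p₀ = 0.13.
Under exogeneity and monotonicity, PNS = p₁ − p₀.
PNS = 0.666 − 0.13 = 0.536

PNS ≈ 0.5360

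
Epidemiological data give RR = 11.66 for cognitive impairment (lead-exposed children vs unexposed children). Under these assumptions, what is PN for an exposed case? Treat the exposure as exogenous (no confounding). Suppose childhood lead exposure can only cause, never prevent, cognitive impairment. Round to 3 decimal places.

PN ≈ 0.914

Under exogeneity and monotonicity, PN = (RR − 1) / RR = 1 − 1/RR.
PN = (11.66 − 1) / 11.66 = 10.66 / 11.66 ≈ 0.9142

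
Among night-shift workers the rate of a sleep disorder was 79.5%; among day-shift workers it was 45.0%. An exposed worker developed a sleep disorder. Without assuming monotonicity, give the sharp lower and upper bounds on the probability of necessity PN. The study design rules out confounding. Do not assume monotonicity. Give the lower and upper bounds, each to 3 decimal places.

0.434 ≤ PN ≤ 0.692

p₁ = 0.795, p₀ = 0.45.
Under exogeneity alone the bounds on PN are max{0,(p₁−p₀)/p₁} ≤ PN ≤ min{1,(1−p₀)/p₁}.
  lower = (p₁ − p₀)/p₁ = 0.345 / 0.795 ≈ 0.4340
  upper = min{1, (1 − p₀)/p₁} = 0.55 / 0.795 ≈ 0.6918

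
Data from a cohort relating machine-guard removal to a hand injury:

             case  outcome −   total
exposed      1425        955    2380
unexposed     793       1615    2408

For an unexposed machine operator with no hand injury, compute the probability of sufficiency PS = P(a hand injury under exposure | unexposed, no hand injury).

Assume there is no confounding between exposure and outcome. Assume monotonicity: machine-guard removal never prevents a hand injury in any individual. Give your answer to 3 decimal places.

PS ≈ 0.402

p₁ = P(outcome | exposed) = 1425/2380 = 0.59874
p₀ = P(outcome | unexposed) = 793/2408 = 0.32932
Under exogeneity and monotonicity, PS = (p₁ − p₀) / (1 − p₀).
PS = (0.59874 − 0.32932) / (1 − 0.32932) = 0.26942 / 0.67068 ≈ 0.4017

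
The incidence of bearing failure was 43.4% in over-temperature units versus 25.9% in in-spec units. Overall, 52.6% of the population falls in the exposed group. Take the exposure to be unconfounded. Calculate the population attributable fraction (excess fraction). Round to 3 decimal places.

PAF ≈ 0.262

p₁ = 0.434, p₀ = 0.259.
Overall risk P(Y=1) = π·p₁ + (1−π)·p₀ = 0.526×0.434 + 0.474×0.259 = 0.35105.
Under exogeneity, PAF = [P(Y=1) − p₀] / P(Y=1).
PAF = (0.35105 − 0.259) / 0.35105 ≈ 0.2622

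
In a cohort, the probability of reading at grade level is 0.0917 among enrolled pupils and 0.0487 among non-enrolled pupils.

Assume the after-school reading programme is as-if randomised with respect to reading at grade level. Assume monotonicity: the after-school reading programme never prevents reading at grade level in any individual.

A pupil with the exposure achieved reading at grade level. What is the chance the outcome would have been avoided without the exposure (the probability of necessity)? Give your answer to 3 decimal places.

Let p₁ = 0.0917, p₀ = 0.0487.
Under exogeneity and monotonicity, PN = (p₁ − p₀) / p₁.
PN = (0.0917 − 0.0487) / 0.0917 = 0.043 / 0.0917 ≈ 0.4689

PN ≈ 0.469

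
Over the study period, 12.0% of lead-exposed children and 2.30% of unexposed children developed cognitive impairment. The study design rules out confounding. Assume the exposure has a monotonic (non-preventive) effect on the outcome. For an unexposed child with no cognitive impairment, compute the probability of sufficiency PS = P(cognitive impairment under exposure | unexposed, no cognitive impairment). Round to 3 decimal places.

PS ≈ 0.099

p₁ = 0.12, p₀ = 0.023.
Under exogeneity and monotonicity, PS = (p₁ − p₀) / (1 − p₀).
PS = (0.12 − 0.023) / (1 − 0.023) = 0.097 / 0.977 ≈ 0.0993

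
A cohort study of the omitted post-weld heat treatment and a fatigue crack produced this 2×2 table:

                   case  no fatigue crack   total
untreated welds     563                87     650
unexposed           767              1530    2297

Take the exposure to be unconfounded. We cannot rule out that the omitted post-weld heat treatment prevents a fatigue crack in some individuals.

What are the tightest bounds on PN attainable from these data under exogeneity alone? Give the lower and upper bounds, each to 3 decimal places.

p₁ = P(outcome | exposed) = 563/650 = 0.86615
p₀ = P(outcome | unexposed) = 767/2297 = 0.33391
Under exogeneity alone the bounds on PN are max{0,(p₁−p₀)/p₁} ≤ PN ≤ min{1,(1−p₀)/p₁}.
  lower = (p₁ − p₀)/p₁ = 0.53224 / 0.86615 ≈ 0.6145
  upper = min{1, (1 − p₀)/p₁} = 0.66609 / 0.86615 ≈ 0.7690

0.614 ≤ PN ≤ 0.769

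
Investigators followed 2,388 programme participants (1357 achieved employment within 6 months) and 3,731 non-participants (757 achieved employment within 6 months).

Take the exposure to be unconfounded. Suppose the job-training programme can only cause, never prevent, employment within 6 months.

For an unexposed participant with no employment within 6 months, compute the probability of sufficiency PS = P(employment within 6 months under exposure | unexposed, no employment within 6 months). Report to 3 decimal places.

p₁ = P(outcome | exposed) = 1357/2388 = 0.56826
p₀ = P(outcome | unexposed) = 757/3731 = 0.20289
Under exogeneity and monotonicity, PS = (p₁ − p₀) / (1 − p₀).
PS = (0.56826 − 0.20289) / (1 − 0.20289) = 0.36536 / 0.79711 ≈ 0.4584

PS ≈ 0.458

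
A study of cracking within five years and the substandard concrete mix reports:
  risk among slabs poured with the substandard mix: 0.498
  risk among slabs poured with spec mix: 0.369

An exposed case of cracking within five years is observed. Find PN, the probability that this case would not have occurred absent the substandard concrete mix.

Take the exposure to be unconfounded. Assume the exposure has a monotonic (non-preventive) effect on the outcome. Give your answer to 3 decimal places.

Let p₁ = 0.498, p₀ = 0.369.
Under exogeneity and monotonicity, PN = (p₁ − p₀) / p₁.
PN = (0.498 − 0.369) / 0.498 = 0.129 / 0.498 ≈ 0.2590

PN ≈ 0.259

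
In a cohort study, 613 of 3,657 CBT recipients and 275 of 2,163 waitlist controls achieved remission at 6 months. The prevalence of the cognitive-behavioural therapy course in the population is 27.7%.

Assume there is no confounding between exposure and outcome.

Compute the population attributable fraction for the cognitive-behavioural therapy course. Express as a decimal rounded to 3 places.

p₁ = P(outcome | exposed) = 613/3657 = 0.16762
p₀ = P(outcome | unexposed) = 275/2163 = 0.12714
Overall risk P(Y=1) = π·p₁ + (1−π)·p₀ = 0.277×0.16762 + 0.723×0.12714 = 0.13835.
Under exogeneity, PAF = [P(Y=1) − p₀] / P(Y=1).
PAF = (0.13835 − 0.12714) / 0.13835 ≈ 0.0811

PAF ≈ 0.081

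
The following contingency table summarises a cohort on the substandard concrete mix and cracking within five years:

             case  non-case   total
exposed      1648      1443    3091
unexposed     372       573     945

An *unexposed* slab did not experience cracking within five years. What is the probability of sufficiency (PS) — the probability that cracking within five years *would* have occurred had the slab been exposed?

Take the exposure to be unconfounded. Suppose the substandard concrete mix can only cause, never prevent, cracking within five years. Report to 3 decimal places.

p₁ = P(outcome | exposed) = 1648/3091 = 0.53316
p₀ = P(outcome | unexposed) = 372/945 = 0.39365
Under exogeneity and monotonicity, PS = (p₁ − p₀) / (1 − p₀).
PS = (0.53316 − 0.39365) / (1 − 0.39365) = 0.13951 / 0.60635 ≈ 0.2301

PS ≈ 0.230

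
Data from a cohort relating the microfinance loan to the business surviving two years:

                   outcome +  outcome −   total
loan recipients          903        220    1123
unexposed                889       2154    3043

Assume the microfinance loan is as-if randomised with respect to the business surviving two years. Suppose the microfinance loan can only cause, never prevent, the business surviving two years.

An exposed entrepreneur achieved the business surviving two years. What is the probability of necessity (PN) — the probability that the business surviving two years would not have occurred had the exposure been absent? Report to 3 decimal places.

PN ≈ 0.637

p₁ = P(outcome | exposed) = 903/1123 = 0.8041
p₀ = P(outcome | unexposed) = 889/3043 = 0.29215
Under exogeneity and monotonicity, PN = (p₁ − p₀) / p₁.
PN = (0.8041 − 0.29215) / 0.8041 = 0.51195 / 0.8041 ≈ 0.6367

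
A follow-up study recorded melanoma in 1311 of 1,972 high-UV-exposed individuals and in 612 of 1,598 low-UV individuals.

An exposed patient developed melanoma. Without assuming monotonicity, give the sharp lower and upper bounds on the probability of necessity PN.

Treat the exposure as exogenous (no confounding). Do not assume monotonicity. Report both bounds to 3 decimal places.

0.424 ≤ PN ≤ 0.928

p₁ = P(outcome | exposed) = 1311/1972 = 0.66481
p₀ = P(outcome | unexposed) = 612/1598 = 0.38298
Under exogeneity alone the bounds on PN are max{0,(p₁−p₀)/p₁} ≤ PN ≤ min{1,(1−p₀)/p₁}.
  lower = (p₁ − p₀)/p₁ = 0.28183 / 0.66481 ≈ 0.4239
  upper = min{1, (1 − p₀)/p₁} = 0.61702 / 0.66481 ≈ 0.9281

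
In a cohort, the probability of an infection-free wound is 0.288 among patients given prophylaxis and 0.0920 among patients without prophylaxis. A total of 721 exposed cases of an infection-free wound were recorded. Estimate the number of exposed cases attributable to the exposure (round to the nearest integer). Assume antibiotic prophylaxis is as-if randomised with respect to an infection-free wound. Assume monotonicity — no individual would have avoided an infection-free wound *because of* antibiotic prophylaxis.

about 491 cases

Let p₁ = 0.288, p₀ = 0.092.
PN = (p₁ − p₀)/p₁ = (0.288 − 0.092) / 0.288 ≈ 0.68056.
Attributable cases ≈ PN × (exposed cases) = 0.68056 × 721 ≈ 490.68.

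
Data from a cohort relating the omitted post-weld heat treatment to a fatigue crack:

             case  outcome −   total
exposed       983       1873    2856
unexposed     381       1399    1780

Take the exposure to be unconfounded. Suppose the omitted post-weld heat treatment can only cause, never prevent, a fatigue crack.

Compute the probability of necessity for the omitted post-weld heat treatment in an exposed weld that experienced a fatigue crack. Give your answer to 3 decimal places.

PN ≈ 0.378

p₁ = P(outcome | exposed) = 983/2856 = 0.34419
p₀ = P(outcome | unexposed) = 381/1780 = 0.21404
Under exogeneity and monotonicity, PN = (p₁ − p₀)/p₁.
PN = (0.34419 − 0.21404) / 0.34419 ≈ 0.3781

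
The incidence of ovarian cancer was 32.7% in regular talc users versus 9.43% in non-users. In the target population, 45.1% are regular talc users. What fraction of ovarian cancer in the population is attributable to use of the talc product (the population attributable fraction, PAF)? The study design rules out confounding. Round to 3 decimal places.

p₁ = 0.327, p₀ = 0.0943.
Overall risk P(Y=1) = π·p₁ + (1−π)·p₀ = 0.451×0.327 + 0.549×0.0943 = 0.19925.
Under exogeneity, PAF = [P(Y=1) − p₀] / P(Y=1).
PAF = (0.19925 − 0.0943) / 0.19925 ≈ 0.5267

PAF ≈ 0.527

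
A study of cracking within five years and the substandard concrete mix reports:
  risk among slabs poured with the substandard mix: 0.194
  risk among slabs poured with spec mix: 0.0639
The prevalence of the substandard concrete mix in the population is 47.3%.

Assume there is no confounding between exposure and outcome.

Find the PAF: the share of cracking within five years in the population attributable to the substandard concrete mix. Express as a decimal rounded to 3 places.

Let p₁ = 0.194, p₀ = 0.0639.
Overall risk P(Y=1) = π·p₁ + (1−π)·p₀ = 0.473×0.194 + 0.527×0.0639 = 0.12544.
Under exogeneity, PAF = [P(Y=1) − p₀] / P(Y=1).
PAF = (0.12544 − 0.0639) / 0.12544 ≈ 0.4906

PAF ≈ 0.491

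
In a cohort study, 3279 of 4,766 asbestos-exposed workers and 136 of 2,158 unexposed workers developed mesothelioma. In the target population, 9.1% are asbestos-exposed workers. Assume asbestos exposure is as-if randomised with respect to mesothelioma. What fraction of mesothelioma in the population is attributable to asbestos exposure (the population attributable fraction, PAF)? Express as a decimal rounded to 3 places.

PAF ≈ 0.474

p₁ = P(outcome | exposed) = 3279/4766 = 0.688
p₀ = P(outcome | unexposed) = 136/2158 = 0.063021
Overall risk P(Y=1) = π·p₁ + (1−π)·p₀ = 0.091×0.688 + 0.909×0.063021 = 0.11989.
Under exogeneity, PAF = [P(Y=1) − p₀] / P(Y=1).
PAF = (0.11989 − 0.063021) / 0.11989 ≈ 0.4744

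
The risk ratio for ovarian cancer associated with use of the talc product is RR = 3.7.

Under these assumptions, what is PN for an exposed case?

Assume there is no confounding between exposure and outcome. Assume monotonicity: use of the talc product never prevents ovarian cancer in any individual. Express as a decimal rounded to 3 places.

PN ≈ 0.730

Under exogeneity and monotonicity, PN = (RR − 1) / RR = 1 − 1/RR.
PN = (3.7 − 1) / 3.7 = 2.7 / 3.7 ≈ 0.7297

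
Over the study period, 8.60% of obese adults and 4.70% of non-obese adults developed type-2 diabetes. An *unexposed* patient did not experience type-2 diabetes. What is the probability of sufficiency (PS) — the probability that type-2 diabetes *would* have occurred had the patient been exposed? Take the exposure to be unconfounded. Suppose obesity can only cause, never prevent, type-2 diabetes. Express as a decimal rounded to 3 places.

p₁ = 0.086, p₀ = 0.047.
Under exogeneity and monotonicity, PS = (p₁ − p₀) / (1 − p₀).
PS = (0.086 − 0.047) / (1 − 0.047) = 0.039 / 0.953 ≈ 0.0409

PS ≈ 0.041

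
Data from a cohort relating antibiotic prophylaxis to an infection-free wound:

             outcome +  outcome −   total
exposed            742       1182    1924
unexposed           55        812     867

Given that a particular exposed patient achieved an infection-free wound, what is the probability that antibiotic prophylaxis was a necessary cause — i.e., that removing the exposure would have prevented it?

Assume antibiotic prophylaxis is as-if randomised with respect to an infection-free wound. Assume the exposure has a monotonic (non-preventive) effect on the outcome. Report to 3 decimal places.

PN ≈ 0.836

p₁ = P(outcome | exposed) = 742/1924 = 0.38565
p₀ = P(outcome | unexposed) = 55/867 = 0.063437
Under exogeneity and monotonicity, PN = (p₁ − p₀) / p₁.
PN = (0.38565 − 0.063437) / 0.38565 = 0.32222 / 0.38565 ≈ 0.8355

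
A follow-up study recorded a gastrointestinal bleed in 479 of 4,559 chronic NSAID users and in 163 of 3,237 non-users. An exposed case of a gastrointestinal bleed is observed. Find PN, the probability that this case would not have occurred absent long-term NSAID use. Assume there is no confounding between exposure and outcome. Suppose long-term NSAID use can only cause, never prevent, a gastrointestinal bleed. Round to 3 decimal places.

PN ≈ 0.521

p₁ = P(outcome | exposed) = 479/4559 = 0.10507
p₀ = P(outcome | unexposed) = 163/3237 = 0.050355
Under exogeneity and monotonicity, PN = (p₁ − p₀) / p₁.
PN = (0.10507 − 0.050355) / 0.10507 = 0.054712 / 0.10507 ≈ 0.5207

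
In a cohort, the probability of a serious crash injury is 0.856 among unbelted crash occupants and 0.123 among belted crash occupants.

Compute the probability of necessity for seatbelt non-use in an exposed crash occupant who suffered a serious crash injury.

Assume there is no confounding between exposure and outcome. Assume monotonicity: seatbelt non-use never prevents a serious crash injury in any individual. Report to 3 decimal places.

Let p₁ = 0.856, p₀ = 0.123.
Under exogeneity and monotonicity, PN = (p₁ − p₀) / p₁.
PN = (0.856 − 0.123) / 0.856 = 0.733 / 0.856 ≈ 0.8563

PN ≈ 0.856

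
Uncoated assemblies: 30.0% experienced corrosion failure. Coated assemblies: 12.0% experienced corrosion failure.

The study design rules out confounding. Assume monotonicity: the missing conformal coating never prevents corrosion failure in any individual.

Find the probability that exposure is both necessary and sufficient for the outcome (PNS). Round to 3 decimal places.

PNS ≈ 0.180

p₁ = 0.3, p₀ = 0.12.
Under exogeneity and monotonicity, PNS = p₁ − p₀.
PNS = 0.3 − 0.12 = 0.18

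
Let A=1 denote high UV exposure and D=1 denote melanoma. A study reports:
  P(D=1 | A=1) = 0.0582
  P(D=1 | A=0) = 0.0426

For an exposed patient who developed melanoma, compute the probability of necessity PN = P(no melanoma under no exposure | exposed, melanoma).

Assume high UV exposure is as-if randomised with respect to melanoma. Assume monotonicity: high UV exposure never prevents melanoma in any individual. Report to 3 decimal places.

Let p₁ = 0.0582, p₀ = 0.0426.
Under exogeneity and monotonicity, PN = (p₁ − p₀) / p₁.
PN = (0.0582 − 0.0426) / 0.0582 = 0.0156 / 0.0582 ≈ 0.2680

PN ≈ 0.268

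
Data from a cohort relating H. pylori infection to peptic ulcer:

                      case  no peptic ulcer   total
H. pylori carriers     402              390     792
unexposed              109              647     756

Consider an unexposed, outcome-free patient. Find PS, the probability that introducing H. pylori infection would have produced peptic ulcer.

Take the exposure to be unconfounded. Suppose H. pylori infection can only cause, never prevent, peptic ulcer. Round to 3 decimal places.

PS ≈ 0.425

p₁ = P(outcome | exposed) = 402/792 = 0.50758
p₀ = P(outcome | unexposed) = 109/756 = 0.14418
Under exogeneity and monotonicity, PS = (p₁ − p₀) / (1 − p₀).
PS = (0.50758 − 0.14418) / (1 − 0.14418) = 0.3634 / 0.85582 ≈ 0.4246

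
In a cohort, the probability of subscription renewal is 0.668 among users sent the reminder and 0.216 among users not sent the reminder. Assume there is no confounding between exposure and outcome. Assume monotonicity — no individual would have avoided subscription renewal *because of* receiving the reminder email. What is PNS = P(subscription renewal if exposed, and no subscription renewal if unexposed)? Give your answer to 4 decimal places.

PNS ≈ 0.4520

Let p₁ = 0.668, p₀ = 0.216.
Under exogeneity and monotonicity, PNS = p₁ − p₀.
PNS = 0.668 − 0.216 = 0.452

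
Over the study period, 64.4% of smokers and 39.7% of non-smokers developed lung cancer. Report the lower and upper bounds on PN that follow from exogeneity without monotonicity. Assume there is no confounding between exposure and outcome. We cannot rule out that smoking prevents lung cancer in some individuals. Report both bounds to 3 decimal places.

0.384 ≤ PN ≤ 0.936

p₁ = 0.644, p₀ = 0.397.
Under exogeneity alone the bounds on PN are max{0,(p₁−p₀)/p₁} ≤ PN ≤ min{1,(1−p₀)/p₁}.
  lower = (p₁ − p₀)/p₁ = 0.247 / 0.644 ≈ 0.3835
  upper = min{1, (1 − p₀)/p₁} = 0.603 / 0.644 ≈ 0.9363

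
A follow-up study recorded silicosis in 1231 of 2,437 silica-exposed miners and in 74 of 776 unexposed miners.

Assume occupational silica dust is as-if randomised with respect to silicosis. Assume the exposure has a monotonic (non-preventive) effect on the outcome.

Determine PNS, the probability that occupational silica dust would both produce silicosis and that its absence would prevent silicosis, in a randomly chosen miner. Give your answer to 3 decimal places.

PNS ≈ 0.410

p₁ = P(outcome | exposed) = 1231/2437 = 0.50513
p₀ = P(outcome | unexposed) = 74/776 = 0.095361
Under exogeneity and monotonicity, PNS = p₁ − p₀.
PNS = 0.50513 − 0.095361 = 0.40977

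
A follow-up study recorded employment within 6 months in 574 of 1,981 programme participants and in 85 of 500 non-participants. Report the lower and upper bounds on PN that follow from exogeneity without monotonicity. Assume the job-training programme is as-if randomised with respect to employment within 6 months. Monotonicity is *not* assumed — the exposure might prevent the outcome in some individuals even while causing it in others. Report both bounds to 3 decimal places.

p₁ = P(outcome | exposed) = 574/1981 = 0.28975
p₀ = P(outcome | unexposed) = 85/500 = 0.17
Under exogeneity alone the bounds on PN are max{0,(p₁−p₀)/p₁} ≤ PN ≤ min{1,(1−p₀)/p₁}.
  lower = (p₁ − p₀)/p₁ = 0.11975 / 0.28975 ≈ 0.4133
  upper = min{1, (1 − p₀)/p₁} = 0.83 / 0.28975 ≈ 2.8645 → capped at 1

0.413 ≤ PN ≤ 1.000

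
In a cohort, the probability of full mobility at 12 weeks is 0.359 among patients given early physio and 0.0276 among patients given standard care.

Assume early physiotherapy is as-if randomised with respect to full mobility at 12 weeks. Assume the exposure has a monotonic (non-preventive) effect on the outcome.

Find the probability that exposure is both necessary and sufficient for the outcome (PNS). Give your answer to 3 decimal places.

Let p₁ = 0.359, p₀ = 0.0276.
Under exogeneity and monotonicity, PNS = p₁ − p₀.
PNS = 0.359 − 0.0276 = 0.3314

PNS ≈ 0.331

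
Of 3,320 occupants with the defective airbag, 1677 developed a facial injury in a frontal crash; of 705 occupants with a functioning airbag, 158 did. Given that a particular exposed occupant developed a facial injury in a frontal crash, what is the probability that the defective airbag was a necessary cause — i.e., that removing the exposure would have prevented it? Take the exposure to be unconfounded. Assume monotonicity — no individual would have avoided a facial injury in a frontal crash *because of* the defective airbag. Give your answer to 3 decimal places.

PN ≈ 0.556

p₁ = P(outcome | exposed) = 1677/3320 = 0.50512
p₀ = P(outcome | unexposed) = 158/705 = 0.22411
Under exogeneity and monotonicity, PN = (p₁ − p₀) / p₁.
PN = (0.50512 − 0.22411) / 0.50512 = 0.28101 / 0.50512 ≈ 0.5563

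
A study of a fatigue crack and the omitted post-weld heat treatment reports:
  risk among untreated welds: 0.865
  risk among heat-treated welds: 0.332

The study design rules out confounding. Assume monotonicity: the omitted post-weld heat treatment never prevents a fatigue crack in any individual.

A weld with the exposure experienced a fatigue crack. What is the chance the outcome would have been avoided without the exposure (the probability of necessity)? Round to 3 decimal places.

Let p₁ = 0.865, p₀ = 0.332.
Under exogeneity and monotonicity, PN = (p₁ − p₀) / p₁.
PN = (0.865 − 0.332) / 0.865 = 0.533 / 0.865 ≈ 0.6162

PN ≈ 0.616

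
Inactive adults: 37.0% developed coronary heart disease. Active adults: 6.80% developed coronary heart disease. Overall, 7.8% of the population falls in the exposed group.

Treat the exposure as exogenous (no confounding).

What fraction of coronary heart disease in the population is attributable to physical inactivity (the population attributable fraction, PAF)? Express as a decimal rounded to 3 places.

p₁ = 0.37, p₀ = 0.068.
Overall risk P(Y=1) = π·p₁ + (1−π)·p₀ = 0.078×0.37 + 0.922×0.068 = 0.091556.
Under exogeneity, PAF = [P(Y=1) − p₀] / P(Y=1).
PAF = (0.091556 − 0.068) / 0.091556 ≈ 0.2573

PAF ≈ 0.257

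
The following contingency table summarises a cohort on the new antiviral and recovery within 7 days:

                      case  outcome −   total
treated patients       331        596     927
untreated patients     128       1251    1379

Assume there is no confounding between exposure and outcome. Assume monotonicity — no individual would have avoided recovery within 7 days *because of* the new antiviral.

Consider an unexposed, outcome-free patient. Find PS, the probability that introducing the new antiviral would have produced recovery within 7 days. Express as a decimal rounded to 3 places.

PS ≈ 0.291

p₁ = P(outcome | exposed) = 331/927 = 0.35707
p₀ = P(outcome | unexposed) = 128/1379 = 0.092821
Under exogeneity and monotonicity, PS = (p₁ − p₀)/(1 − p₀).
PS = (0.35707 − 0.092821) / 0.90718 ≈ 0.2913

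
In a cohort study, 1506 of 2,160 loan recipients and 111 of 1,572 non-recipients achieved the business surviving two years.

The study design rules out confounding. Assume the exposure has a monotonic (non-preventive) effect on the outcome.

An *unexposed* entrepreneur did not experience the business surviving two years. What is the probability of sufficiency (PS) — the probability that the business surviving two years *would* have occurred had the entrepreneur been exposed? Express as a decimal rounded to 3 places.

p₁ = P(outcome | exposed) = 1506/2160 = 0.69722
p₀ = P(outcome | unexposed) = 111/1572 = 0.070611
Under exogeneity and monotonicity, PS = (p₁ − p₀) / (1 − p₀).
PS = (0.69722 − 0.070611) / (1 − 0.070611) = 0.62661 / 0.92939 ≈ 0.6742

PS ≈ 0.674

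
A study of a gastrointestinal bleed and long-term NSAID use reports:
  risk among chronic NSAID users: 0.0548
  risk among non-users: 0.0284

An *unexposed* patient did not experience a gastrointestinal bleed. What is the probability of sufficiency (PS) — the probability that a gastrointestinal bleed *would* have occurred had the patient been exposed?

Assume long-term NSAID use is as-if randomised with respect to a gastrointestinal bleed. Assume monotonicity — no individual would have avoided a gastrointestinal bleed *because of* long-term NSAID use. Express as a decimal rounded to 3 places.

PS ≈ 0.027

Let p₁ = 0.0548, p₀ = 0.0284.
Under exogeneity and monotonicity, PS = (p₁ − p₀) / (1 − p₀).
PS = (0.0548 − 0.0284) / (1 − 0.0284) = 0.0264 / 0.9716 ≈ 0.0272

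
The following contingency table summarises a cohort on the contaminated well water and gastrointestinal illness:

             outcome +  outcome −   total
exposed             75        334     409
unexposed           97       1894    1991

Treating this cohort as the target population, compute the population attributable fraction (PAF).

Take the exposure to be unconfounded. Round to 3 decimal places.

PAF ≈ 0.320

p₁ = P(outcome | exposed) = 75/409 = 0.18337
p₀ = P(outcome | unexposed) = 97/1991 = 0.048719
Exposure prevalence π = 409/2400 = 0.17042; overall risk P(Y=1) = 0.071667.
Under exogeneity, PAF = [P(Y=1) − p₀]/P(Y=1).
PAF = (0.071667 − 0.048719) / 0.071667 ≈ 0.3202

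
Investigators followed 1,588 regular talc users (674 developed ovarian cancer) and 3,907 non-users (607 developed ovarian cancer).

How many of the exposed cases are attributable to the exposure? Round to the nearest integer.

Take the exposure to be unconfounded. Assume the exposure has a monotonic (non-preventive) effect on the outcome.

about 427 cases

p₁ = P(outcome | exposed) = 674/1588 = 0.42443
p₀ = P(outcome | unexposed) = 607/3907 = 0.15536
PN = (p₁ − p₀)/p₁ = (0.42443 − 0.15536) / 0.42443 ≈ 0.63395.
Attributable cases ≈ PN × (exposed cases) = 0.63395 × 674 ≈ 427.28.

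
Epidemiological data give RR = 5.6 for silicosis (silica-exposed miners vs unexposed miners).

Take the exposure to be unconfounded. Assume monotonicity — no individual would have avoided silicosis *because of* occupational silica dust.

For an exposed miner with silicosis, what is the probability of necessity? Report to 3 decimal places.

Under exogeneity and monotonicity, PN = (RR − 1) / RR = 1 − 1/RR.
PN = (5.6 − 1) / 5.6 = 4.6 / 5.6 ≈ 0.8214

PN ≈ 0.821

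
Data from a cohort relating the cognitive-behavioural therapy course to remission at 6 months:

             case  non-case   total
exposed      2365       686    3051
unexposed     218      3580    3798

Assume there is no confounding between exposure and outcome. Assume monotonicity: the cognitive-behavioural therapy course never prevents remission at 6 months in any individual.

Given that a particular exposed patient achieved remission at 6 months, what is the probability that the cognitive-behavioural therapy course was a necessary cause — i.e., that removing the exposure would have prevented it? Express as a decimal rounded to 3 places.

p₁ = P(outcome | exposed) = 2365/3051 = 0.77516
p₀ = P(outcome | unexposed) = 218/3798 = 0.057399
Under exogeneity and monotonicity, PN = (p₁ − p₀)/p₁.
PN = (0.77516 − 0.057399) / 0.77516 ≈ 0.9260

PN ≈ 0.926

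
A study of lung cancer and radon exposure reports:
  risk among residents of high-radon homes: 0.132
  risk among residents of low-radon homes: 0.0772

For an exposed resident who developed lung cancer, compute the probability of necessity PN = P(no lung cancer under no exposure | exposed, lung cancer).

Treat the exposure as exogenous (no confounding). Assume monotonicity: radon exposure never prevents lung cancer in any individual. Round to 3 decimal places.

PN ≈ 0.415

Let p₁ = 0.132, p₀ = 0.0772.
Under exogeneity and monotonicity, PN = (p₁ − p₀) / p₁.
PN = (0.132 − 0.0772) / 0.132 = 0.0548 / 0.132 ≈ 0.4152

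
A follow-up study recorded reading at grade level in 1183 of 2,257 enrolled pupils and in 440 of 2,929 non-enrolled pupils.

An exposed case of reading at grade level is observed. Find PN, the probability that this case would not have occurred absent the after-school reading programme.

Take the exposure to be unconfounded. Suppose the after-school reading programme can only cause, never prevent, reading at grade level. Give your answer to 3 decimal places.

p₁ = P(outcome | exposed) = 1183/2257 = 0.52415
p₀ = P(outcome | unexposed) = 440/2929 = 0.15022
Under exogeneity and monotonicity, PN = (p₁ − p₀) / p₁.
PN = (0.52415 − 0.15022) / 0.52415 = 0.37393 / 0.52415 ≈ 0.7134

PN ≈ 0.713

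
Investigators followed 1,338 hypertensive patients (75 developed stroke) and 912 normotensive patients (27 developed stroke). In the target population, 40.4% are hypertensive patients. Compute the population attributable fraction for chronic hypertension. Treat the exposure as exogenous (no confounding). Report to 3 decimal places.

PAF ≈ 0.265

p₁ = P(outcome | exposed) = 75/1338 = 0.056054
p₀ = P(outcome | unexposed) = 27/912 = 0.029605
Overall risk P(Y=1) = π·p₁ + (1−π)·p₀ = 0.404×0.056054 + 0.596×0.029605 = 0.04029.
Under exogeneity, PAF = [P(Y=1) − p₀] / P(Y=1).
PAF = (0.04029 − 0.029605) / 0.04029 ≈ 0.2652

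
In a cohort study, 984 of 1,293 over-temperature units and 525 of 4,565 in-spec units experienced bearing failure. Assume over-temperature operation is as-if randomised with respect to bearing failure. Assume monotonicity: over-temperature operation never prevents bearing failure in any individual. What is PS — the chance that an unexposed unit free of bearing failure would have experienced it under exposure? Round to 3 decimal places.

PS ≈ 0.730

p₁ = P(outcome | exposed) = 984/1293 = 0.76102
p₀ = P(outcome | unexposed) = 525/4565 = 0.11501
Under exogeneity and monotonicity, PS = (p₁ − p₀) / (1 − p₀).
PS = (0.76102 − 0.11501) / (1 − 0.11501) = 0.64602 / 0.88499 ≈ 0.7300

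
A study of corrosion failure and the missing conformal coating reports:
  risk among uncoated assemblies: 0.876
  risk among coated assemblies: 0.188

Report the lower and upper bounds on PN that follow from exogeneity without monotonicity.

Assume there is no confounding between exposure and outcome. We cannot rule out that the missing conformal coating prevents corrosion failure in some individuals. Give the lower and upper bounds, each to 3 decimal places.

Let p₁ = 0.876, p₀ = 0.188.
Under exogeneity alone the bounds on PN are max{0,(p₁−p₀)/p₁} ≤ PN ≤ min{1,(1−p₀)/p₁}.
  lower = (p₁ − p₀)/p₁ = 0.688 / 0.876 ≈ 0.7854
  upper = min{1, (1 − p₀)/p₁} = 0.812 / 0.876 ≈ 0.9269

0.785 ≤ PN ≤ 0.927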